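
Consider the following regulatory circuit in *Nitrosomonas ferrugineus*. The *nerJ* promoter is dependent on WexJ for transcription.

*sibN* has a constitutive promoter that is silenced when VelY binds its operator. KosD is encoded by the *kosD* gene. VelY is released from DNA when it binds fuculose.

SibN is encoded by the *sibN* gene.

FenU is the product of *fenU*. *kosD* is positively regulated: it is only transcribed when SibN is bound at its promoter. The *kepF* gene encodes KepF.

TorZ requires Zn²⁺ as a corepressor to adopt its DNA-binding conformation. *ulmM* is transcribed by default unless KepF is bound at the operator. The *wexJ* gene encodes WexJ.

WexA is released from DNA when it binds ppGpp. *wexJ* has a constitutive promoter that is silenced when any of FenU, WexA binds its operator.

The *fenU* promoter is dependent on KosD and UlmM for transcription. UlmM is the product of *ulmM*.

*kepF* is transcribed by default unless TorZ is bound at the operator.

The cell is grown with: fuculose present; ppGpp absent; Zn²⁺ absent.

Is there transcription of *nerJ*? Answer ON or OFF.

Fuculose is present, so VelY is inactive.
With no repressor bound, *sibN* is transcribed.
So SibN is produced and active.
No repressor is bound and SibN is active, so *kosD* is transcribed.
So KosD is produced and active.
Zn²⁺ is absent, so TorZ is inactive.
With no repressor bound, *kepF* is transcribed.
So KepF is produced and active.
With repressor KepF bound, *ulmM* is not transcribed.
So UlmM is not produced.
Required activator UlmM is absent, so *fenU* is not transcribed.
So FenU is not produced.
ppGpp is absent, so WexA is active.
With repressor WexA bound, *wexJ* is not transcribed.
So WexJ is not produced.
Required activator WexJ is absent, so *nerJ* is not transcribed.

OFF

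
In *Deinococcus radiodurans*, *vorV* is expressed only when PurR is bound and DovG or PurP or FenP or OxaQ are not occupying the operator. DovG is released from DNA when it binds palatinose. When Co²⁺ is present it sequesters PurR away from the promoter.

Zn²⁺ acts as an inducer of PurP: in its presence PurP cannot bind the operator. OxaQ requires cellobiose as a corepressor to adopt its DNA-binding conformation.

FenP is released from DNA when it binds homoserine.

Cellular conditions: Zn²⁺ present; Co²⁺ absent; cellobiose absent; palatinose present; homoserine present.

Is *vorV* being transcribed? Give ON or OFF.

ON

Palatinose is present, so DovG is inactive.
Co²⁺ is absent, so PurR is active.
Zn²⁺ is present, so PurP is inactive.
Homoserine is present, so FenP is inactive.
Cellobiose is absent, so OxaQ is inactive.
No repressor is bound and PurR is active, so *vorV* is transcribed.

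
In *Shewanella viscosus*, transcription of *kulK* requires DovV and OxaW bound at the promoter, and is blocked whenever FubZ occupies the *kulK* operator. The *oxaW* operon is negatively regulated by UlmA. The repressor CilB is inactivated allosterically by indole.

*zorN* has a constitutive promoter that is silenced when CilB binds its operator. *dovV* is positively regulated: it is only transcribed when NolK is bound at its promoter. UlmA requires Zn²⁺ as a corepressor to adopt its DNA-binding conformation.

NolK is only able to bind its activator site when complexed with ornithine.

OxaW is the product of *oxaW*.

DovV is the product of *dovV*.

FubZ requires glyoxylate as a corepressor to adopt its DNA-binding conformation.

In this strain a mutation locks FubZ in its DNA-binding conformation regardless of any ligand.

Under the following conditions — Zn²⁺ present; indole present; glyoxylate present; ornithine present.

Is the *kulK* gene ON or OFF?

OFF

Ornithine is present, so NolK is active.
No repressor is bound and NolK is active, so *dovV* is transcribed.
So DovV is produced and active.
FubZ is constitutively active in this strain.
Zn²⁺ is present, so UlmA is active.
With repressor UlmA bound, *oxaW* is not transcribed.
So OxaW is not produced.
With repressor FubZ bound, *kulK* is not transcribed.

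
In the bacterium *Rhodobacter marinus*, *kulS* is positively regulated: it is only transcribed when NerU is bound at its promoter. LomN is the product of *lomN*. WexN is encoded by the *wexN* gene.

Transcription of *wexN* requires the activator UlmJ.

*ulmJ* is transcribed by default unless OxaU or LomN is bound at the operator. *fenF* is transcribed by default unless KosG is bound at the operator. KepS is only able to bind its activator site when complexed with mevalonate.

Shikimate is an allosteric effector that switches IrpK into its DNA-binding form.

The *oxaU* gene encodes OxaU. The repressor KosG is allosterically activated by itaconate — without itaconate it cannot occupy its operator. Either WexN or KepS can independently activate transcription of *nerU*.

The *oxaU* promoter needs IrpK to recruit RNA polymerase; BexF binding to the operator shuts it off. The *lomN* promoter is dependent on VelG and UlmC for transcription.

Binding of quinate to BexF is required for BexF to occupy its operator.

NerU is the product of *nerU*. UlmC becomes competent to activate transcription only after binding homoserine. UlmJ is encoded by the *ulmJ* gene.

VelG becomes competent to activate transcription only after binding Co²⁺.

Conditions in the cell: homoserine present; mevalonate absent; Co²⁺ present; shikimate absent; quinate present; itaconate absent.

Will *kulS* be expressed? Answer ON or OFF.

OFF

Shikimate is absent, so IrpK is inactive.
Quinate is present, so BexF is active.
With repressor BexF bound, *oxaU* is not transcribed.
So OxaU is not produced.
Co²⁺ is present, so VelG is active.
Homoserine is present, so UlmC is active.
No repressor is bound and VelG and UlmC are active, so *lomN* is transcribed.
So LomN is produced and active.
With repressor LomN bound, *ulmJ* is not transcribed.
So UlmJ is not produced.
Required activator UlmJ is absent, so *wexN* is not transcribed.
So WexN is not produced.
Mevalonate is absent, so KepS is inactive.
No activator is available at the *nerU* promoter, so *nerU* is not transcribed.
So NerU is not produced.
Required activator NerU is absent, so *kulS* is not transcribed.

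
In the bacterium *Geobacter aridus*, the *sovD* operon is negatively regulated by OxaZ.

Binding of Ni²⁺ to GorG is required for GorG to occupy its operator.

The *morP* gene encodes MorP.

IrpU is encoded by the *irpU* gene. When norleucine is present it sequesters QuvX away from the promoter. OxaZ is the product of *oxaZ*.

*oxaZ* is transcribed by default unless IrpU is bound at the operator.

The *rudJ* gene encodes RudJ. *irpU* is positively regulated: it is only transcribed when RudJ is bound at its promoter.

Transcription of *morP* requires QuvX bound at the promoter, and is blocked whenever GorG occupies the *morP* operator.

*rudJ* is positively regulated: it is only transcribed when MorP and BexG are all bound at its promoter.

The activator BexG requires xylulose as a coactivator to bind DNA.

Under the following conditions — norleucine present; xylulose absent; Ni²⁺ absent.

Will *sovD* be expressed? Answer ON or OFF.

OFF

Ni²⁺ is absent, so GorG is inactive.
Norleucine is present, so QuvX is inactive.
Required activator QuvX is absent, so *morP* is not transcribed.
So MorP is not produced.
Xylulose is absent, so BexG is inactive.
Required activator MorP is absent, so *rudJ* is not transcribed.
So RudJ is not produced.
Required activator RudJ is absent, so *irpU* is not transcribed.
So IrpU is not produced.
With no repressor bound, *oxaZ* is transcribed.
So OxaZ is produced and active.
With repressor OxaZ bound, *sovD* is not transcribed.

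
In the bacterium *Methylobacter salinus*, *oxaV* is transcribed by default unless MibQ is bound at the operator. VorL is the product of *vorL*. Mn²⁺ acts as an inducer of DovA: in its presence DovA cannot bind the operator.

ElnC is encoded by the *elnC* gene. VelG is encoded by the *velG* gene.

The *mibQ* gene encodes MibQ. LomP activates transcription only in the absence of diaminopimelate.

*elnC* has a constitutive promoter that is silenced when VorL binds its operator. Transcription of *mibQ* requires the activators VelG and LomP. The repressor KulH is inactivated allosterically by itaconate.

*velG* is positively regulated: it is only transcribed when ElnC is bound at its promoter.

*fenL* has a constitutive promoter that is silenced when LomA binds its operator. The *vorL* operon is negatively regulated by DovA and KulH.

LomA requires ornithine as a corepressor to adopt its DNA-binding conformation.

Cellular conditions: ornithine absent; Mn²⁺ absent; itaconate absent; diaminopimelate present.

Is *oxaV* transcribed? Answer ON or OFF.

Mn²⁺ is absent, so DovA is active.
Itaconate is absent, so KulH is active.
With repressor DovA bound, *vorL* is not transcribed.
So VorL is not produced.
With no repressor bound, *elnC* is transcribed.
So ElnC is produced and active.
No repressor is bound and ElnC is active, so *velG* is transcribed.
So VelG is produced and active.
Diaminopimelate is present, so LomP is inactive.
Required activator LomP is absent, so *mibQ* is not transcribed.
So MibQ is not produced.
With no repressor bound, *oxaV* is transcribed.

ON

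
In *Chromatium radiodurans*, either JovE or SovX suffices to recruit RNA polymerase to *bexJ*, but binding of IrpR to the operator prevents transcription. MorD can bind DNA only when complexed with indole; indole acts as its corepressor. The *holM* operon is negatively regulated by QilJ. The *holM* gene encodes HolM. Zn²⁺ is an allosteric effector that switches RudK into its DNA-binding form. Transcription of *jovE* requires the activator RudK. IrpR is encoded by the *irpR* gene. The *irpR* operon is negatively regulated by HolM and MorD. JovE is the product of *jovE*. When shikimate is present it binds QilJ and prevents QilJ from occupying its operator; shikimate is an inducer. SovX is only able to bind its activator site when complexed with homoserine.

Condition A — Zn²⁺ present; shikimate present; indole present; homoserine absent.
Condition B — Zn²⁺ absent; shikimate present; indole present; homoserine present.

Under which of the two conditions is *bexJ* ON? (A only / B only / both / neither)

Condition A:
Zn²⁺ is present, so RudK is active.
No repressor is bound and RudK is active, so *jovE* is transcribed.
So JovE is produced and active.
Shikimate is present, so QilJ is inactive.
With no repressor bound, *holM* is transcribed.
So HolM is produced and active.
Indole is present, so MorD is active.
With repressor HolM bound, *irpR* is not transcribed.
So IrpR is not produced.
Homoserine is absent, so SovX is inactive.
Activator JovE is present, so *bexJ* is transcribed.
→ *bexJ* is ON in A.
Condition B:
Zn²⁺ is absent, so RudK is inactive.
Required activator RudK is absent, so *jovE* is not transcribed.
So JovE is not produced.
Shikimate is present, so QilJ is inactive.
With no repressor bound, *holM* is transcribed.
So HolM is produced and active.
Indole is present, so MorD is active.
With repressor HolM bound, *irpR* is not transcribed.
So IrpR is not produced.
Homoserine is present, so SovX is active.
Activator SovX is present, so *bexJ* is transcribed.
→ *bexJ* is ON in B.

both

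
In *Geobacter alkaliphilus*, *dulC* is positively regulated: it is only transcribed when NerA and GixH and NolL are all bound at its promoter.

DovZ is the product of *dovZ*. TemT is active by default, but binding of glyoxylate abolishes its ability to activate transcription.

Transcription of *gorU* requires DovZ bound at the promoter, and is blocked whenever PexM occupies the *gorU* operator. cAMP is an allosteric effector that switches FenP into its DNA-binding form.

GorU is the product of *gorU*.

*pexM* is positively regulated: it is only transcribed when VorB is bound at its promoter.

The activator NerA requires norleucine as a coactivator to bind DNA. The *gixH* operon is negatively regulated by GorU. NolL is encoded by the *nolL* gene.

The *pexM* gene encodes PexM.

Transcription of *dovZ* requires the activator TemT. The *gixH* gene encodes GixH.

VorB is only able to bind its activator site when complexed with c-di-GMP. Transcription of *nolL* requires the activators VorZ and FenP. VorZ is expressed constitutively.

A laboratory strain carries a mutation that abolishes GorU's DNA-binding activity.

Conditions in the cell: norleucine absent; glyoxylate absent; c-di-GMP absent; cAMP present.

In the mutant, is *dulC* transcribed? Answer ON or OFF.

OFF

Norleucine is absent, so NerA is inactive.
GorU is non-functional in this strain, so it has no effect.
With no repressor bound, *gixH* is transcribed.
So GixH is produced and active.
VorZ is produced constitutively and is active.
cAMP is present, so FenP is active.
No repressor is bound and VorZ and FenP are active, so *nolL* is transcribed.
So NolL is produced and active.
Required activator NerA is absent, so *dulC* is not transcribed.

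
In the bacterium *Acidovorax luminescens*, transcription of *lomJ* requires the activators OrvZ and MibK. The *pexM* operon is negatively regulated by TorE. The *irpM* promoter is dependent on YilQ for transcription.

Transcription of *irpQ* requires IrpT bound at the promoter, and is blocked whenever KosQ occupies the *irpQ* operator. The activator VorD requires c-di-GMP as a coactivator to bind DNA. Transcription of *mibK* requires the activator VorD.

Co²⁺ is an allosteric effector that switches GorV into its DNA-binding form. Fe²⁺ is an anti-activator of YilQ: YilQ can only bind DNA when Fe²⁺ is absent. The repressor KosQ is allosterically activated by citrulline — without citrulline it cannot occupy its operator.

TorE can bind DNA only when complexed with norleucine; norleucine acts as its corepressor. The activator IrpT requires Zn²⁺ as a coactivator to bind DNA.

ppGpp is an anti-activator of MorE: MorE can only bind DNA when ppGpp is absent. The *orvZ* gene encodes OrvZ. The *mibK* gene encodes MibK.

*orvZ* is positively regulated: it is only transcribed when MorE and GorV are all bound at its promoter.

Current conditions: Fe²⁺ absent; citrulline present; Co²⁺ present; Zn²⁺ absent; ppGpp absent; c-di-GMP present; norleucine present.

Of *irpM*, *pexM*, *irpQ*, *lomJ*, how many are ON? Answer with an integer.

2

Fe²⁺ is absent, so YilQ is active.
No repressor is bound and YilQ is active, so *irpM* is transcribed.
→ *irpM* is ON.
Norleucine is present, so TorE is active.
With repressor TorE bound, *pexM* is not transcribed.
→ *pexM* is OFF.
Citrulline is present, so KosQ is active.
Zn²⁺ is absent, so IrpT is inactive.
With repressor KosQ bound, *irpQ* is not transcribed.
→ *irpQ* is OFF.
ppGpp is absent, so MorE is active.
Co²⁺ is present, so GorV is active.
No repressor is bound and MorE and GorV are active, so *orvZ* is transcribed.
So OrvZ is produced and active.
c-di-GMP is present, so VorD is active.
No repressor is bound and VorD is active, so *mibK* is transcribed.
So MibK is produced and active.
No repressor is bound and OrvZ and MibK are active, so *lomJ* is transcribed.
→ *lomJ* is ON.
2 of the 4 genes are transcribed.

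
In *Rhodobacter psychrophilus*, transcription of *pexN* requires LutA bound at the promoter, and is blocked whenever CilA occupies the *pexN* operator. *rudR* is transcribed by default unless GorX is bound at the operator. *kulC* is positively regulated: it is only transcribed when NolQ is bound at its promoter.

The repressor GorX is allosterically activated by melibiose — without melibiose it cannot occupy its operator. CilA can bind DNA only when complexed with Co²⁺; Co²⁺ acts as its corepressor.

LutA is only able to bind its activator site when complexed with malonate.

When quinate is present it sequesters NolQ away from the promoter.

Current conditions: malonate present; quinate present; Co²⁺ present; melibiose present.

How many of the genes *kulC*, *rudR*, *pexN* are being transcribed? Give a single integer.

Quinate is present, so NolQ is inactive.
Required activator NolQ is absent, so *kulC* is not transcribed.
→ *kulC* is OFF.
Melibiose is present, so GorX is active.
With repressor GorX bound, *rudR* is not transcribed.
→ *rudR* is OFF.
Co²⁺ is present, so CilA is active.
Malonate is present, so LutA is active.
With repressor CilA bound, *pexN* is not transcribed.
→ *pexN* is OFF.
0 of the 3 genes are transcribed.

0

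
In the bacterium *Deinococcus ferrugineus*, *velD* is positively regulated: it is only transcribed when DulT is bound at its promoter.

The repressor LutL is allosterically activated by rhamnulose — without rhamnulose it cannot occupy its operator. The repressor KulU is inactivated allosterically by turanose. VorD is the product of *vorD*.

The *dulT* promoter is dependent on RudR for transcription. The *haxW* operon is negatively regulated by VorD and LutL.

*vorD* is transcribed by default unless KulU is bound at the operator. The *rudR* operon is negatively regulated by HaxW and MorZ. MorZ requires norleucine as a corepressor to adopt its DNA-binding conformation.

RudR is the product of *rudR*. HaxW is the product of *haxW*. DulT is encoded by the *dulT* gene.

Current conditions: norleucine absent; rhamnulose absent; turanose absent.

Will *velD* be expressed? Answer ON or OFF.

Turanose is absent, so KulU is active.
With repressor KulU bound, *vorD* is not transcribed.
So VorD is not produced.
Rhamnulose is absent, so LutL is inactive.
With no repressor bound, *haxW* is transcribed.
So HaxW is produced and active.
Norleucine is absent, so MorZ is inactive.
With repressor HaxW bound, *rudR* is not transcribed.
So RudR is not produced.
Required activator RudR is absent, so *dulT* is not transcribed.
So DulT is not produced.
Required activator DulT is absent, so *velD* is not transcribed.

OFF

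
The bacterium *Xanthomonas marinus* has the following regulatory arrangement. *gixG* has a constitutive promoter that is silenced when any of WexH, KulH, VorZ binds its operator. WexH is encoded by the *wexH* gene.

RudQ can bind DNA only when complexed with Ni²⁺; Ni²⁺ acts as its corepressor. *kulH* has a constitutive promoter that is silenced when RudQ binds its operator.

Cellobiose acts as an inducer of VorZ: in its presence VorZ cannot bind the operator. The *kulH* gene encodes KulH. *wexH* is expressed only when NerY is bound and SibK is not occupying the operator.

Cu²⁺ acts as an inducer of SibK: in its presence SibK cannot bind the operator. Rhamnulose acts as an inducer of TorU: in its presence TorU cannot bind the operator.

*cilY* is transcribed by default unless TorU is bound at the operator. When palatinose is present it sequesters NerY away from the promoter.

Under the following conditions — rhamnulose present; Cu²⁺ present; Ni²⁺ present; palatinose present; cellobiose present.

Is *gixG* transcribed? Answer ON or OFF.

ON

Cu²⁺ is present, so SibK is inactive.
Palatinose is present, so NerY is inactive.
Required activator NerY is absent, so *wexH* is not transcribed.
So WexH is not produced.
Ni²⁺ is present, so RudQ is active.
With repressor RudQ bound, *kulH* is not transcribed.
So KulH is not produced.
Cellobiose is present, so VorZ is inactive.
With no repressor bound, *gixG* is transcribed.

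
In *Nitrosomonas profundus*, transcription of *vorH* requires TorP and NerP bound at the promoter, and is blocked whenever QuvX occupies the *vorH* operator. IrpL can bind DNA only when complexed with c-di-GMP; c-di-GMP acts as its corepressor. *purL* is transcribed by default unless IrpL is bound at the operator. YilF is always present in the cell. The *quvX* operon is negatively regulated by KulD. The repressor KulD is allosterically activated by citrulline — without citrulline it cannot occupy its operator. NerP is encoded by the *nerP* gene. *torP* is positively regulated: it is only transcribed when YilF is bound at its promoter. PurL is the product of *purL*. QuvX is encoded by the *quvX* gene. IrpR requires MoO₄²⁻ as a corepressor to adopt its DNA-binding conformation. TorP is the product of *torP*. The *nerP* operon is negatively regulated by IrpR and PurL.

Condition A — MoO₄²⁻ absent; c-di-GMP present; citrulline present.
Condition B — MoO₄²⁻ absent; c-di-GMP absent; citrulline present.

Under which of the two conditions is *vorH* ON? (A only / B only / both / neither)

A only

Condition A:
YilF is produced constitutively and is active.
No repressor is bound and YilF is active, so *torP* is transcribed.
So TorP is produced and active.
MoO₄²⁻ is absent, so IrpR is inactive.
c-di-GMP is present, so IrpL is active.
With repressor IrpL bound, *purL* is not transcribed.
So PurL is not produced.
With no repressor bound, *nerP* is transcribed.
So NerP is produced and active.
Citrulline is present, so KulD is active.
With repressor KulD bound, *quvX* is not transcribed.
So QuvX is not produced.
No repressor is bound and TorP and NerP are active, so *vorH* is transcribed.
→ *vorH* is ON in A.
Condition B:
YilF is produced constitutively and is active.
No repressor is bound and YilF is active, so *torP* is transcribed.
So TorP is produced and active.
MoO₄²⁻ is absent, so IrpR is inactive.
c-di-GMP is absent, so IrpL is inactive.
With no repressor bound, *purL* is transcribed.
So PurL is produced and active.
With repressor PurL bound, *nerP* is not transcribed.
So NerP is not produced.
Citrulline is present, so KulD is active.
With repressor KulD bound, *quvX* is not transcribed.
So QuvX is not produced.
Required activator NerP is absent, so *vorH* is not transcribed.
→ *vorH* is OFF in B.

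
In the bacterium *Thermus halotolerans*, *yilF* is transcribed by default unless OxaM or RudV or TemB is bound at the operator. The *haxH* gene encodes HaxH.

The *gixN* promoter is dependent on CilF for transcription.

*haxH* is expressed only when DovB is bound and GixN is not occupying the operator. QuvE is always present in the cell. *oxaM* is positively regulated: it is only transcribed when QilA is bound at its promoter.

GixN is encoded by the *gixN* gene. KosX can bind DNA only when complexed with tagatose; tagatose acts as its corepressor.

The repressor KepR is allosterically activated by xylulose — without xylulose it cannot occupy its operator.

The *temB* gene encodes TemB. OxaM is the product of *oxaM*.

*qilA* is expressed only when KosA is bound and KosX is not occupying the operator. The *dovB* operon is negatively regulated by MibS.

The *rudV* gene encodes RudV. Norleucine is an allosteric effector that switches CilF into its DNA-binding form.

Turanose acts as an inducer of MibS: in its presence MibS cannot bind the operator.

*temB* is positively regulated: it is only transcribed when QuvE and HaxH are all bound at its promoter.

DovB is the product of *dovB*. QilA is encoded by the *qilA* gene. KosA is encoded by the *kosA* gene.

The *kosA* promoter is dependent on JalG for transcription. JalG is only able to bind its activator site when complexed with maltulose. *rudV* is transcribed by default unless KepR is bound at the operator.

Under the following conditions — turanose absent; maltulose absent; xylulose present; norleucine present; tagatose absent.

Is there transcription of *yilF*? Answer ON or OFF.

ON

Maltulose is absent, so JalG is inactive.
Required activator JalG is absent, so *kosA* is not transcribed.
So KosA is not produced.
Tagatose is absent, so KosX is inactive.
Required activator KosA is absent, so *qilA* is not transcribed.
So QilA is not produced.
Required activator QilA is absent, so *oxaM* is not transcribed.
So OxaM is not produced.
Xylulose is present, so KepR is active.
With repressor KepR bound, *rudV* is not transcribed.
So RudV is not produced.
QuvE is produced constitutively and is active.
Norleucine is present, so CilF is active.
No repressor is bound and CilF is active, so *gixN* is transcribed.
So GixN is produced and active.
Turanose is absent, so MibS is active.
With repressor MibS bound, *dovB* is not transcribed.
So DovB is not produced.
With repressor GixN bound, *haxH* is not transcribed.
So HaxH is not produced.
Required activator HaxH is absent, so *temB* is not transcribed.
So TemB is not produced.
With no repressor bound, *yilF* is transcribed.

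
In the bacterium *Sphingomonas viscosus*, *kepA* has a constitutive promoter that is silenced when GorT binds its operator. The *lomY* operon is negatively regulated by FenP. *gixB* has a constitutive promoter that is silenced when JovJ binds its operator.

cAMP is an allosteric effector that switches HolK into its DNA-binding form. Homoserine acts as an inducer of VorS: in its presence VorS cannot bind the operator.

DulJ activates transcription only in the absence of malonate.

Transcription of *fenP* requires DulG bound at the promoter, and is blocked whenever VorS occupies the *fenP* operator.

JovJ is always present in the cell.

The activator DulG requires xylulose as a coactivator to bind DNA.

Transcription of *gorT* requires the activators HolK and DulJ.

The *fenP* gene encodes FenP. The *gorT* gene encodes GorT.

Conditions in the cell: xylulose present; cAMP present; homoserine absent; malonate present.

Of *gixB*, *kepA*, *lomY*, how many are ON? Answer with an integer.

2

JovJ is produced constitutively and is active.
With repressor JovJ bound, *gixB* is not transcribed.
→ *gixB* is OFF.
cAMP is present, so HolK is active.
Malonate is present, so DulJ is inactive.
Required activator DulJ is absent, so *gorT* is not transcribed.
So GorT is not produced.
With no repressor bound, *kepA* is transcribed.
→ *kepA* is ON.
Xylulose is present, so DulG is active.
Homoserine is absent, so VorS is active.
With repressor VorS bound, *fenP* is not transcribed.
So FenP is not produced.
With no repressor bound, *lomY* is transcribed.
→ *lomY* is ON.
2 of the 3 genes are transcribed.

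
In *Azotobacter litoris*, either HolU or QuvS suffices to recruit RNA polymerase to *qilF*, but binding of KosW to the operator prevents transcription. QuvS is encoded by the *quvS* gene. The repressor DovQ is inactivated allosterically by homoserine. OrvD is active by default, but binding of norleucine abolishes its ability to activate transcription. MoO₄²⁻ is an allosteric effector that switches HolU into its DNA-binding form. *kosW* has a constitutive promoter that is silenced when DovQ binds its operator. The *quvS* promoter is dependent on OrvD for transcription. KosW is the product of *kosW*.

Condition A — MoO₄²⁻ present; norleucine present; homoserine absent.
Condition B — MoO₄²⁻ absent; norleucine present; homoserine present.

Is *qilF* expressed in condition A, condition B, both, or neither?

A only

Condition A:
MoO₄²⁻ is present, so HolU is active.
Norleucine is present, so OrvD is inactive.
Required activator OrvD is absent, so *quvS* is not transcribed.
So QuvS is not produced.
Homoserine is absent, so DovQ is active.
With repressor DovQ bound, *kosW* is not transcribed.
So KosW is not produced.
Activator HolU is present, so *qilF* is transcribed.
→ *qilF* is ON in A.
Condition B:
MoO₄²⁻ is absent, so HolU is inactive.
Norleucine is present, so OrvD is inactive.
Required activator OrvD is absent, so *quvS* is not transcribed.
So QuvS is not produced.
Homoserine is present, so DovQ is inactive.
With no repressor bound, *kosW* is transcribed.
So KosW is produced and active.
With repressor KosW bound, *qilF* is not transcribed.
→ *qilF* is OFF in B.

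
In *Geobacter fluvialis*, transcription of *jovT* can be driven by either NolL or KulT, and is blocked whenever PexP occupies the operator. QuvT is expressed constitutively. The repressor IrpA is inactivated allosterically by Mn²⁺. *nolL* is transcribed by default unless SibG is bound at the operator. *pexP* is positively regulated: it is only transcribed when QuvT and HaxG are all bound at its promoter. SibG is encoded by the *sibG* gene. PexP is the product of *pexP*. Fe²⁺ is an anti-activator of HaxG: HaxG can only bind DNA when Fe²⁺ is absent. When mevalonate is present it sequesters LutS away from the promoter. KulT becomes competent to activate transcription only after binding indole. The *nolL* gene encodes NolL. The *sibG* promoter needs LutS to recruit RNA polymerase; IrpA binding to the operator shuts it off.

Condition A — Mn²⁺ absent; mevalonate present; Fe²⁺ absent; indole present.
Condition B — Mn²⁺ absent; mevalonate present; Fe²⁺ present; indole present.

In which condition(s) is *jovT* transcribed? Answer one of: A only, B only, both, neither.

Condition A:
Mn²⁺ is absent, so IrpA is active.
Mevalonate is present, so LutS is inactive.
With repressor IrpA bound, *sibG* is not transcribed.
So SibG is not produced.
With no repressor bound, *nolL* is transcribed.
So NolL is produced and active.
QuvT is produced constitutively and is active.
Fe²⁺ is absent, so HaxG is active.
No repressor is bound and QuvT and HaxG are active, so *pexP* is transcribed.
So PexP is produced and active.
Indole is present, so KulT is active.
With repressor PexP bound, *jovT* is not transcribed.
→ *jovT* is OFF in A.
Condition B:
Mn²⁺ is absent, so IrpA is active.
Mevalonate is present, so LutS is inactive.
With repressor IrpA bound, *sibG* is not transcribed.
So SibG is not produced.
With no repressor bound, *nolL* is transcribed.
So NolL is produced and active.
QuvT is produced constitutively and is active.
Fe²⁺ is present, so HaxG is inactive.
Required activator HaxG is absent, so *pexP* is not transcribed.
So PexP is not produced.
Indole is present, so KulT is active.
Activator NolL is present, so *jovT* is transcribed.
→ *jovT* is ON in B.

B only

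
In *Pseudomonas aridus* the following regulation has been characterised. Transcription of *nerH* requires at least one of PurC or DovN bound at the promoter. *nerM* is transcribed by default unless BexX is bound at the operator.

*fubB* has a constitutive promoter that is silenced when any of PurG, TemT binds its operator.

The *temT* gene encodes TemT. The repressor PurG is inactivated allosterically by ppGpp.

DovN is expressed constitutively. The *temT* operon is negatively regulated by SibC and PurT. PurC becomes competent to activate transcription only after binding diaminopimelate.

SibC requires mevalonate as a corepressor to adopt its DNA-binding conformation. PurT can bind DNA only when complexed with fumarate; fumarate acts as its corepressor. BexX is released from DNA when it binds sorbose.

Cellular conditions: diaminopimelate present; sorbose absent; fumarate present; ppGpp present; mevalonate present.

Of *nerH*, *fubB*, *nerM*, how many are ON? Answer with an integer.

2

Diaminopimelate is present, so PurC is active.
DovN is produced constitutively and is active.
Activator PurC is present, so *nerH* is transcribed.
→ *nerH* is ON.
ppGpp is present, so PurG is inactive.
Mevalonate is present, so SibC is active.
Fumarate is present, so PurT is active.
With repressor SibC bound, *temT* is not transcribed.
So TemT is not produced.
With no repressor bound, *fubB* is transcribed.
→ *fubB* is ON.
Sorbose is absent, so BexX is active.
With repressor BexX bound, *nerM* is not transcribed.
→ *nerM* is OFF.
2 of the 3 genes are transcribed.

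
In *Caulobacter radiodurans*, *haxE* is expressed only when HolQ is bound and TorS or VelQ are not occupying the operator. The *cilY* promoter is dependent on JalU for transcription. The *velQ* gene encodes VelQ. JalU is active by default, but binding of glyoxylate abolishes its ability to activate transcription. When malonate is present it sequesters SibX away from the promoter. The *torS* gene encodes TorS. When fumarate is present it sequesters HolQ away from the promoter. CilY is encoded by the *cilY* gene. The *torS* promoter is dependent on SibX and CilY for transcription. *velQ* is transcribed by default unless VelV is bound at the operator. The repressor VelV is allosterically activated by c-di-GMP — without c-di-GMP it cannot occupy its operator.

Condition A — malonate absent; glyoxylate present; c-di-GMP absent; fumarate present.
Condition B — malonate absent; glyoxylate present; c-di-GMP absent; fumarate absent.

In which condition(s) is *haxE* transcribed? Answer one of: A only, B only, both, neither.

neither

Condition A:
Malonate is absent, so SibX is active.
Glyoxylate is present, so JalU is inactive.
Required activator JalU is absent, so *cilY* is not transcribed.
So CilY is not produced.
Required activator CilY is absent, so *torS* is not transcribed.
So TorS is not produced.
c-di-GMP is absent, so VelV is inactive.
With no repressor bound, *velQ* is transcribed.
So VelQ is produced and active.
Fumarate is present, so HolQ is inactive.
With repressor VelQ bound, *haxE* is not transcribed.
→ *haxE* is OFF in A.
Condition B:
Malonate is absent, so SibX is active.
Glyoxylate is present, so JalU is inactive.
Required activator JalU is absent, so *cilY* is not transcribed.
So CilY is not produced.
Required activator CilY is absent, so *torS* is not transcribed.
So TorS is not produced.
c-di-GMP is absent, so VelV is inactive.
With no repressor bound, *velQ* is transcribed.
So VelQ is produced and active.
Fumarate is absent, so HolQ is active.
With repressor VelQ bound, *haxE* is not transcribed.
→ *haxE* is OFF in B.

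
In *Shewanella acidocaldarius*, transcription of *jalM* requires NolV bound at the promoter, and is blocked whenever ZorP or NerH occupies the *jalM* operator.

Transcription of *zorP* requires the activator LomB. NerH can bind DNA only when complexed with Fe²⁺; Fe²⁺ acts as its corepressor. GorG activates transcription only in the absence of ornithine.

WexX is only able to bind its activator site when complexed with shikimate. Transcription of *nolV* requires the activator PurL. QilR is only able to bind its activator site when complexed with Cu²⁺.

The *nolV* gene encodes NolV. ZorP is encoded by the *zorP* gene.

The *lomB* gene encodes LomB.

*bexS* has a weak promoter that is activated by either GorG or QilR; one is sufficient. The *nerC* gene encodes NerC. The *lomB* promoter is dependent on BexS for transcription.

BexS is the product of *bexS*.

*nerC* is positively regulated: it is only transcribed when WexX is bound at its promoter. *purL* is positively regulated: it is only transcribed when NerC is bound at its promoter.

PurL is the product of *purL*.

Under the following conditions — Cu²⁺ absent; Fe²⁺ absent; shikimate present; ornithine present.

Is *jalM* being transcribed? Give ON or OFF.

ON

Shikimate is present, so WexX is active.
No repressor is bound and WexX is active, so *nerC* is transcribed.
So NerC is produced and active.
No repressor is bound and NerC is active, so *purL* is transcribed.
So PurL is produced and active.
No repressor is bound and PurL is active, so *nolV* is transcribed.
So NolV is produced and active.
Ornithine is present, so GorG is inactive.
Cu²⁺ is absent, so QilR is inactive.
No activator is available at the *bexS* promoter, so *bexS* is not transcribed.
So BexS is not produced.
Required activator BexS is absent, so *lomB* is not transcribed.
So LomB is not produced.
Required activator LomB is absent, so *zorP* is not transcribed.
So ZorP is not produced.
Fe²⁺ is absent, so NerH is inactive.
No repressor is bound and NolV is active, so *jalM* is transcribed.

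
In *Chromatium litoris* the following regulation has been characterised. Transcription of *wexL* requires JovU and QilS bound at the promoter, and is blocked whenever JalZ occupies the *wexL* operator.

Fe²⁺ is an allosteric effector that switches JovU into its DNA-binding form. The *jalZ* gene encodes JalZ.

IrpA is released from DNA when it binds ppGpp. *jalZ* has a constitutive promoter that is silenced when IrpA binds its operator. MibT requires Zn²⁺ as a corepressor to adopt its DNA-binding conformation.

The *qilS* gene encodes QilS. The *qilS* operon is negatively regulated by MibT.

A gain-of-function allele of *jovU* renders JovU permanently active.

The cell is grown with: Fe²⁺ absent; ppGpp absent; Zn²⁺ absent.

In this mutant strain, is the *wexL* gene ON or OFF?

ppGpp is absent, so IrpA is active.
With repressor IrpA bound, *jalZ* is not transcribed.
So JalZ is not produced.
JovU is constitutively active in this strain.
Zn²⁺ is absent, so MibT is inactive.
With no repressor bound, *qilS* is transcribed.
So QilS is produced and active.
No repressor is bound and JovU and QilS are active, so *wexL* is transcribed.

ON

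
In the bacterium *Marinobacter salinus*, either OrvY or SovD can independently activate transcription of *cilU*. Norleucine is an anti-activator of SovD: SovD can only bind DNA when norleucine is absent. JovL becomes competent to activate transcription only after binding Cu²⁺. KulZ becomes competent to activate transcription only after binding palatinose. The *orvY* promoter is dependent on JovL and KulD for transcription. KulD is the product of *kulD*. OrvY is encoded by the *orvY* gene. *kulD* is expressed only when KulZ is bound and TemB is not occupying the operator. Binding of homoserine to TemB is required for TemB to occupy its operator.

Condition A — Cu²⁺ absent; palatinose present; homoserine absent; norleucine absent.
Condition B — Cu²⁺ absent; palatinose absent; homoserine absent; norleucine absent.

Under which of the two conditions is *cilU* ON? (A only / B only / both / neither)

both

Condition A:
Cu²⁺ is absent, so JovL is inactive.
Palatinose is present, so KulZ is active.
Homoserine is absent, so TemB is inactive.
No repressor is bound and KulZ is active, so *kulD* is transcribed.
So KulD is produced and active.
Required activator JovL is absent, so *orvY* is not transcribed.
So OrvY is not produced.
Norleucine is absent, so SovD is active.
Activator SovD is present, so *cilU* is transcribed.
→ *cilU* is ON in A.
Condition B:
Cu²⁺ is absent, so JovL is inactive.
Palatinose is absent, so KulZ is inactive.
Homoserine is absent, so TemB is inactive.
Required activator KulZ is absent, so *kulD* is not transcribed.
So KulD is not produced.
Required activator JovL is absent, so *orvY* is not transcribed.
So OrvY is not produced.
Norleucine is absent, so SovD is active.
Activator SovD is present, so *cilU* is transcribed.
→ *cilU* is ON in B.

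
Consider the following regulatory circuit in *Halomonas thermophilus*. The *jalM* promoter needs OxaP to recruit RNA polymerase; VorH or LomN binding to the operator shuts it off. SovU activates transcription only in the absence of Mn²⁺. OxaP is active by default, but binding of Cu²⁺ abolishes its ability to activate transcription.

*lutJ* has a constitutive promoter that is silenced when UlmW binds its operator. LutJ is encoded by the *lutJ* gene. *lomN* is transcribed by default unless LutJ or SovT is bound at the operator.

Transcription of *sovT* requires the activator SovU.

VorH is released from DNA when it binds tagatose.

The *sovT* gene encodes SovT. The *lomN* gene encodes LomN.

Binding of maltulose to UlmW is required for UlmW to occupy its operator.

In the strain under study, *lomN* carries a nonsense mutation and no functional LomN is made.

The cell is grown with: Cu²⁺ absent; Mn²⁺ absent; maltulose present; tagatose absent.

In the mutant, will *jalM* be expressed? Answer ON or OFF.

OFF

Cu²⁺ is absent, so OxaP is active.
Tagatose is absent, so VorH is active.
LomN is non-functional in this strain, so it has no effect.
With repressor VorH bound, *jalM* is not transcribed.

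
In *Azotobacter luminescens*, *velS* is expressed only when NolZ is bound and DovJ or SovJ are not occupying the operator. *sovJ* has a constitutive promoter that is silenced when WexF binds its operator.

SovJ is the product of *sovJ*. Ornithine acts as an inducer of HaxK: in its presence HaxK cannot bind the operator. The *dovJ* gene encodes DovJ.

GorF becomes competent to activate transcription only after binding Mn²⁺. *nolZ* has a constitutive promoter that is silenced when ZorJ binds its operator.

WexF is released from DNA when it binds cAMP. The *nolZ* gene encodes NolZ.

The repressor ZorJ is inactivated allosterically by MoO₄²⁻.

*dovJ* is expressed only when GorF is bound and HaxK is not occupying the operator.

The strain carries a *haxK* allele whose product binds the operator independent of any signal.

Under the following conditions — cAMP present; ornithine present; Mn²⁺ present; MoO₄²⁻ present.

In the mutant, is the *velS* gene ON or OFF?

HaxK is constitutively active in this strain.
Mn²⁺ is present, so GorF is active.
With repressor HaxK bound, *dovJ* is not transcribed.
So DovJ is not produced.
cAMP is present, so WexF is inactive.
With no repressor bound, *sovJ* is transcribed.
So SovJ is produced and active.
MoO₄²⁻ is present, so ZorJ is inactive.
With no repressor bound, *nolZ* is transcribed.
So NolZ is produced and active.
With repressor SovJ bound, *velS* is not transcribed.

OFF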